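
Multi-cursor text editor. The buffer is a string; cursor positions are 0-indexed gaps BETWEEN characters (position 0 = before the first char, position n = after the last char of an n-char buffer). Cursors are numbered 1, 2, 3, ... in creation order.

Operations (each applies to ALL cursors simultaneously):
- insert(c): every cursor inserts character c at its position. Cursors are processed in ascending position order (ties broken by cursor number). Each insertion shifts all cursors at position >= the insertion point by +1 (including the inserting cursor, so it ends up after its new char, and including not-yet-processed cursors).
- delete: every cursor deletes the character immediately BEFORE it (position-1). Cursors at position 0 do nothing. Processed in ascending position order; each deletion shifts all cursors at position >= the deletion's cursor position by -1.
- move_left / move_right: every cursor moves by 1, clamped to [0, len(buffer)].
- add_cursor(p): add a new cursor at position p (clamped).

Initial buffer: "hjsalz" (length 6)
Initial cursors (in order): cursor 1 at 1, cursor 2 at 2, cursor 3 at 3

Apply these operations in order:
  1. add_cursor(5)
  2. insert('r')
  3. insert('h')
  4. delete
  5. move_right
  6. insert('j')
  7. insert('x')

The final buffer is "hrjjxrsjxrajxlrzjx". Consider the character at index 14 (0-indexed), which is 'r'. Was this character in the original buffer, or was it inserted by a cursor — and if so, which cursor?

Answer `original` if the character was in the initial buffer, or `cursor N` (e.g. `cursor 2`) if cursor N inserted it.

Answer: cursor 4

Derivation:
After op 1 (add_cursor(5)): buffer="hjsalz" (len 6), cursors c1@1 c2@2 c3@3 c4@5, authorship ......
After op 2 (insert('r')): buffer="hrjrsralrz" (len 10), cursors c1@2 c2@4 c3@6 c4@9, authorship .1.2.3..4.
After op 3 (insert('h')): buffer="hrhjrhsrhalrhz" (len 14), cursors c1@3 c2@6 c3@9 c4@13, authorship .11.22.33..44.
After op 4 (delete): buffer="hrjrsralrz" (len 10), cursors c1@2 c2@4 c3@6 c4@9, authorship .1.2.3..4.
After op 5 (move_right): buffer="hrjrsralrz" (len 10), cursors c1@3 c2@5 c3@7 c4@10, authorship .1.2.3..4.
After op 6 (insert('j')): buffer="hrjjrsjrajlrzj" (len 14), cursors c1@4 c2@7 c3@10 c4@14, authorship .1.12.23.3.4.4
After op 7 (insert('x')): buffer="hrjjxrsjxrajxlrzjx" (len 18), cursors c1@5 c2@9 c3@13 c4@18, authorship .1.112.223.33.4.44
Authorship (.=original, N=cursor N): . 1 . 1 1 2 . 2 2 3 . 3 3 . 4 . 4 4
Index 14: author = 4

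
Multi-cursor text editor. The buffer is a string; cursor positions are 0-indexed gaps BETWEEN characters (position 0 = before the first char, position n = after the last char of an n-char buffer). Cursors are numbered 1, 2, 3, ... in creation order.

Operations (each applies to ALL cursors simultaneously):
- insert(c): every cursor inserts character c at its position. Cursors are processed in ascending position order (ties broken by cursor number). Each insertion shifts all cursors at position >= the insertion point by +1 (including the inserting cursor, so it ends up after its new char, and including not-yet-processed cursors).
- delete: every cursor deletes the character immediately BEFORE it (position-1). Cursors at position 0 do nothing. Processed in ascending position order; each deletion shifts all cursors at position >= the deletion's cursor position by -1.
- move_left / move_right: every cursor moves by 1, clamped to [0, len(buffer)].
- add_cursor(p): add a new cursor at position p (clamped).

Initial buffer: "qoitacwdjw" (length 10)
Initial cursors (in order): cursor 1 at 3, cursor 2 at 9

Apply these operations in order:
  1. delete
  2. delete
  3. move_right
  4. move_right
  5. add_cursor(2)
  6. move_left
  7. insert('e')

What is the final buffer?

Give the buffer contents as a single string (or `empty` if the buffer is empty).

Answer: qeteacwew

Derivation:
After op 1 (delete): buffer="qotacwdw" (len 8), cursors c1@2 c2@7, authorship ........
After op 2 (delete): buffer="qtacww" (len 6), cursors c1@1 c2@5, authorship ......
After op 3 (move_right): buffer="qtacww" (len 6), cursors c1@2 c2@6, authorship ......
After op 4 (move_right): buffer="qtacww" (len 6), cursors c1@3 c2@6, authorship ......
After op 5 (add_cursor(2)): buffer="qtacww" (len 6), cursors c3@2 c1@3 c2@6, authorship ......
After op 6 (move_left): buffer="qtacww" (len 6), cursors c3@1 c1@2 c2@5, authorship ......
After op 7 (insert('e')): buffer="qeteacwew" (len 9), cursors c3@2 c1@4 c2@8, authorship .3.1...2.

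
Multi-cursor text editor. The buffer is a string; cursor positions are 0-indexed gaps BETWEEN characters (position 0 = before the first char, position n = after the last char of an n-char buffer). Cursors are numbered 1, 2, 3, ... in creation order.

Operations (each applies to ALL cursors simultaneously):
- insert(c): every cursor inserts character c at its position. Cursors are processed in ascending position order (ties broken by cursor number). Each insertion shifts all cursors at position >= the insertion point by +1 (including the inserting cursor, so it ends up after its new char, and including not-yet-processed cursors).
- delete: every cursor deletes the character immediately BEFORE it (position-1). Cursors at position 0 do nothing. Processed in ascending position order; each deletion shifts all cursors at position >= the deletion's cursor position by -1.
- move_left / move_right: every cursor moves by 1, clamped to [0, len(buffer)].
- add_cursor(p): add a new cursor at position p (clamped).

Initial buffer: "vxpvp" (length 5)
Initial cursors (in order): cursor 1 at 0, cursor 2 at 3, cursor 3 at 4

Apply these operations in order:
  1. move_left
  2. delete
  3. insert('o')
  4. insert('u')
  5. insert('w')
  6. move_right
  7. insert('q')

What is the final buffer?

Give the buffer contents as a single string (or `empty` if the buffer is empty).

After op 1 (move_left): buffer="vxpvp" (len 5), cursors c1@0 c2@2 c3@3, authorship .....
After op 2 (delete): buffer="vvp" (len 3), cursors c1@0 c2@1 c3@1, authorship ...
After op 3 (insert('o')): buffer="ovoovp" (len 6), cursors c1@1 c2@4 c3@4, authorship 1.23..
After op 4 (insert('u')): buffer="ouvoouuvp" (len 9), cursors c1@2 c2@7 c3@7, authorship 11.2323..
After op 5 (insert('w')): buffer="ouwvoouuwwvp" (len 12), cursors c1@3 c2@10 c3@10, authorship 111.232323..
After op 6 (move_right): buffer="ouwvoouuwwvp" (len 12), cursors c1@4 c2@11 c3@11, authorship 111.232323..
After op 7 (insert('q')): buffer="ouwvqoouuwwvqqp" (len 15), cursors c1@5 c2@14 c3@14, authorship 111.1232323.23.

Answer: ouwvqoouuwwvqqp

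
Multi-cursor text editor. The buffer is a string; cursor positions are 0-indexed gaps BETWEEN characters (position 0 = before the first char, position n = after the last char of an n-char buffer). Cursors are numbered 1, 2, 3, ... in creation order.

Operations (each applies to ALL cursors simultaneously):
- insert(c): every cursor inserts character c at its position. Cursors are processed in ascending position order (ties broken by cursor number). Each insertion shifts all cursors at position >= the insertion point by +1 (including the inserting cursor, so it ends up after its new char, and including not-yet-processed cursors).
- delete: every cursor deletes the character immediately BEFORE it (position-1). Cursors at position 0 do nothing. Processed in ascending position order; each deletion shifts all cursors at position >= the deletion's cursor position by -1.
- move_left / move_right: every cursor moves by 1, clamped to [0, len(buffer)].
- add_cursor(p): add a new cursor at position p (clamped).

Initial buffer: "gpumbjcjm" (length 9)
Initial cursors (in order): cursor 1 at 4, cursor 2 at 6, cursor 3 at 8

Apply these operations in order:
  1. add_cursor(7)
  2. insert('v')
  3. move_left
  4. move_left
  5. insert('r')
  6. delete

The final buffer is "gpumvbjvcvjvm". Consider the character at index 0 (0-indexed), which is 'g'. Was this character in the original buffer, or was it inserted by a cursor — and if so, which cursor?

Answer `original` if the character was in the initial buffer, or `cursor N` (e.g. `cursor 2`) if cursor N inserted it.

Answer: original

Derivation:
After op 1 (add_cursor(7)): buffer="gpumbjcjm" (len 9), cursors c1@4 c2@6 c4@7 c3@8, authorship .........
After op 2 (insert('v')): buffer="gpumvbjvcvjvm" (len 13), cursors c1@5 c2@8 c4@10 c3@12, authorship ....1..2.4.3.
After op 3 (move_left): buffer="gpumvbjvcvjvm" (len 13), cursors c1@4 c2@7 c4@9 c3@11, authorship ....1..2.4.3.
After op 4 (move_left): buffer="gpumvbjvcvjvm" (len 13), cursors c1@3 c2@6 c4@8 c3@10, authorship ....1..2.4.3.
After op 5 (insert('r')): buffer="gpurmvbrjvrcvrjvm" (len 17), cursors c1@4 c2@8 c4@11 c3@14, authorship ...1.1.2.24.43.3.
After op 6 (delete): buffer="gpumvbjvcvjvm" (len 13), cursors c1@3 c2@6 c4@8 c3@10, authorship ....1..2.4.3.
Authorship (.=original, N=cursor N): . . . . 1 . . 2 . 4 . 3 .
Index 0: author = original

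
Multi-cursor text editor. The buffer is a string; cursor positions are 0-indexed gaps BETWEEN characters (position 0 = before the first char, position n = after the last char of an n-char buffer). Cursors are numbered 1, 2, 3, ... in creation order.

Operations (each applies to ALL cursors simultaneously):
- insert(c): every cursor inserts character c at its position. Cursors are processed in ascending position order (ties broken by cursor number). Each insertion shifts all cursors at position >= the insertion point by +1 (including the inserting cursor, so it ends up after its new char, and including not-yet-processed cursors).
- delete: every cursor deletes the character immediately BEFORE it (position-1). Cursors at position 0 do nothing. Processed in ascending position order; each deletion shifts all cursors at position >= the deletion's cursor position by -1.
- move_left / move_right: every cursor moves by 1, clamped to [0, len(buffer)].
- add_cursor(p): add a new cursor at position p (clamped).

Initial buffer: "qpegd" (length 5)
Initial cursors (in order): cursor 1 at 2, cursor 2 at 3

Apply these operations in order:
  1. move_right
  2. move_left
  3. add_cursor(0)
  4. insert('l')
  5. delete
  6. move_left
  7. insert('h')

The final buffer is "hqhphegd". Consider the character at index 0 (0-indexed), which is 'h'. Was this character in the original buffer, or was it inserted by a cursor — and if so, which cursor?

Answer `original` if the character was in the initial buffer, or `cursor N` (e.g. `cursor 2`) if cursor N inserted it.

After op 1 (move_right): buffer="qpegd" (len 5), cursors c1@3 c2@4, authorship .....
After op 2 (move_left): buffer="qpegd" (len 5), cursors c1@2 c2@3, authorship .....
After op 3 (add_cursor(0)): buffer="qpegd" (len 5), cursors c3@0 c1@2 c2@3, authorship .....
After op 4 (insert('l')): buffer="lqplelgd" (len 8), cursors c3@1 c1@4 c2@6, authorship 3..1.2..
After op 5 (delete): buffer="qpegd" (len 5), cursors c3@0 c1@2 c2@3, authorship .....
After op 6 (move_left): buffer="qpegd" (len 5), cursors c3@0 c1@1 c2@2, authorship .....
After op 7 (insert('h')): buffer="hqhphegd" (len 8), cursors c3@1 c1@3 c2@5, authorship 3.1.2...
Authorship (.=original, N=cursor N): 3 . 1 . 2 . . .
Index 0: author = 3

Answer: cursor 3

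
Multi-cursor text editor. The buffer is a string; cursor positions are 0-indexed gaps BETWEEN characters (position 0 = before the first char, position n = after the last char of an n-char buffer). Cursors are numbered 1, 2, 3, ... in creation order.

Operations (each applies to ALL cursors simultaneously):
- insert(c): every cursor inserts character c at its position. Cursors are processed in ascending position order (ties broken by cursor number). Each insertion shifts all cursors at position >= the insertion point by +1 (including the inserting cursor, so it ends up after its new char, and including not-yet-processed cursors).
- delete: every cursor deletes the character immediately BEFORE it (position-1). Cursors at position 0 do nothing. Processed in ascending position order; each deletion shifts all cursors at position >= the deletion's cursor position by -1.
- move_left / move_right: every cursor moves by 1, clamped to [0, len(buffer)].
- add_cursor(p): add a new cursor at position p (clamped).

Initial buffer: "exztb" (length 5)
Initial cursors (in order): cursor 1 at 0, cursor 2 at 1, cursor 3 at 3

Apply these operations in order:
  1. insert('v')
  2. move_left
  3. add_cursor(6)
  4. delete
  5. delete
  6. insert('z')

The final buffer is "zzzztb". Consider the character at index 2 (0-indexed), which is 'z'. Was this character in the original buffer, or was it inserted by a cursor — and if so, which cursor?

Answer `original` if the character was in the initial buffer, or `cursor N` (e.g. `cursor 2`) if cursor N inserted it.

After op 1 (insert('v')): buffer="vevxzvtb" (len 8), cursors c1@1 c2@3 c3@6, authorship 1.2..3..
After op 2 (move_left): buffer="vevxzvtb" (len 8), cursors c1@0 c2@2 c3@5, authorship 1.2..3..
After op 3 (add_cursor(6)): buffer="vevxzvtb" (len 8), cursors c1@0 c2@2 c3@5 c4@6, authorship 1.2..3..
After op 4 (delete): buffer="vvxtb" (len 5), cursors c1@0 c2@1 c3@3 c4@3, authorship 12...
After op 5 (delete): buffer="tb" (len 2), cursors c1@0 c2@0 c3@0 c4@0, authorship ..
After op 6 (insert('z')): buffer="zzzztb" (len 6), cursors c1@4 c2@4 c3@4 c4@4, authorship 1234..
Authorship (.=original, N=cursor N): 1 2 3 4 . .
Index 2: author = 3

Answer: cursor 3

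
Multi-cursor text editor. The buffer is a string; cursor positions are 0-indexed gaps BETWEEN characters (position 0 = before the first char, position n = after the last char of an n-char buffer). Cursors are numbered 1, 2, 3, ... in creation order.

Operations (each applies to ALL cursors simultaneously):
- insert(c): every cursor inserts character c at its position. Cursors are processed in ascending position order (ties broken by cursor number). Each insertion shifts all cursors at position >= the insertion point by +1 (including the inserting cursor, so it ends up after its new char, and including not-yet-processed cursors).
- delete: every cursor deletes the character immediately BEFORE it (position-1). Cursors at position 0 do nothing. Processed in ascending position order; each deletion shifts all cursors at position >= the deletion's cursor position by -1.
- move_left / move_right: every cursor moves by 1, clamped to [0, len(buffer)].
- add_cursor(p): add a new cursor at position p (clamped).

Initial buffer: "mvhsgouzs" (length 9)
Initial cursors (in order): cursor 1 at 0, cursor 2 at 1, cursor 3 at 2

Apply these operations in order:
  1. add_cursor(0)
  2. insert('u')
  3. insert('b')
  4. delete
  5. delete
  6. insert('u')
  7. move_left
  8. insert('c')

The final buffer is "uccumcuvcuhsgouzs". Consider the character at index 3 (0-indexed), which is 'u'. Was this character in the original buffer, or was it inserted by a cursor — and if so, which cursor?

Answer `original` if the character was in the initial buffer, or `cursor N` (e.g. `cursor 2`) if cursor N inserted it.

After op 1 (add_cursor(0)): buffer="mvhsgouzs" (len 9), cursors c1@0 c4@0 c2@1 c3@2, authorship .........
After op 2 (insert('u')): buffer="uumuvuhsgouzs" (len 13), cursors c1@2 c4@2 c2@4 c3@6, authorship 14.2.3.......
After op 3 (insert('b')): buffer="uubbmubvubhsgouzs" (len 17), cursors c1@4 c4@4 c2@7 c3@10, authorship 1414.22.33.......
After op 4 (delete): buffer="uumuvuhsgouzs" (len 13), cursors c1@2 c4@2 c2@4 c3@6, authorship 14.2.3.......
After op 5 (delete): buffer="mvhsgouzs" (len 9), cursors c1@0 c4@0 c2@1 c3@2, authorship .........
After op 6 (insert('u')): buffer="uumuvuhsgouzs" (len 13), cursors c1@2 c4@2 c2@4 c3@6, authorship 14.2.3.......
After op 7 (move_left): buffer="uumuvuhsgouzs" (len 13), cursors c1@1 c4@1 c2@3 c3@5, authorship 14.2.3.......
After op 8 (insert('c')): buffer="uccumcuvcuhsgouzs" (len 17), cursors c1@3 c4@3 c2@6 c3@9, authorship 1144.22.33.......
Authorship (.=original, N=cursor N): 1 1 4 4 . 2 2 . 3 3 . . . . . . .
Index 3: author = 4

Answer: cursor 4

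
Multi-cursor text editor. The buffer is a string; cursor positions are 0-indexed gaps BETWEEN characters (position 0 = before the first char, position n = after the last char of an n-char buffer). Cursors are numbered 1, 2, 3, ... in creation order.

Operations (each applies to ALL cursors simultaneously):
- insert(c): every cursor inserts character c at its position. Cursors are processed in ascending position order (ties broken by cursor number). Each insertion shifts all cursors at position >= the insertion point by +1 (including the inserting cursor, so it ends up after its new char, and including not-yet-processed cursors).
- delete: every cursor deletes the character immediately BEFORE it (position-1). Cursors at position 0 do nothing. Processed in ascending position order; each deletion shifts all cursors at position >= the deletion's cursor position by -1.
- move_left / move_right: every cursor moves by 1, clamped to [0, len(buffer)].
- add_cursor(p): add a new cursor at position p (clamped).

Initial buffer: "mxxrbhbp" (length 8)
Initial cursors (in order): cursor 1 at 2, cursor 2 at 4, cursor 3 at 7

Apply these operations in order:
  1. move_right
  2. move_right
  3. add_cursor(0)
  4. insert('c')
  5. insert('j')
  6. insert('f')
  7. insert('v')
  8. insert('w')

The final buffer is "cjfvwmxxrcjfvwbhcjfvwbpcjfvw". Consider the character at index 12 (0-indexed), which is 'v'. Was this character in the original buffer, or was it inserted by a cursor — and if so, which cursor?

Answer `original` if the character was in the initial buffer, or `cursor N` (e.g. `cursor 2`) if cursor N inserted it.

Answer: cursor 1

Derivation:
After op 1 (move_right): buffer="mxxrbhbp" (len 8), cursors c1@3 c2@5 c3@8, authorship ........
After op 2 (move_right): buffer="mxxrbhbp" (len 8), cursors c1@4 c2@6 c3@8, authorship ........
After op 3 (add_cursor(0)): buffer="mxxrbhbp" (len 8), cursors c4@0 c1@4 c2@6 c3@8, authorship ........
After op 4 (insert('c')): buffer="cmxxrcbhcbpc" (len 12), cursors c4@1 c1@6 c2@9 c3@12, authorship 4....1..2..3
After op 5 (insert('j')): buffer="cjmxxrcjbhcjbpcj" (len 16), cursors c4@2 c1@8 c2@12 c3@16, authorship 44....11..22..33
After op 6 (insert('f')): buffer="cjfmxxrcjfbhcjfbpcjf" (len 20), cursors c4@3 c1@10 c2@15 c3@20, authorship 444....111..222..333
After op 7 (insert('v')): buffer="cjfvmxxrcjfvbhcjfvbpcjfv" (len 24), cursors c4@4 c1@12 c2@18 c3@24, authorship 4444....1111..2222..3333
After op 8 (insert('w')): buffer="cjfvwmxxrcjfvwbhcjfvwbpcjfvw" (len 28), cursors c4@5 c1@14 c2@21 c3@28, authorship 44444....11111..22222..33333
Authorship (.=original, N=cursor N): 4 4 4 4 4 . . . . 1 1 1 1 1 . . 2 2 2 2 2 . . 3 3 3 3 3
Index 12: author = 1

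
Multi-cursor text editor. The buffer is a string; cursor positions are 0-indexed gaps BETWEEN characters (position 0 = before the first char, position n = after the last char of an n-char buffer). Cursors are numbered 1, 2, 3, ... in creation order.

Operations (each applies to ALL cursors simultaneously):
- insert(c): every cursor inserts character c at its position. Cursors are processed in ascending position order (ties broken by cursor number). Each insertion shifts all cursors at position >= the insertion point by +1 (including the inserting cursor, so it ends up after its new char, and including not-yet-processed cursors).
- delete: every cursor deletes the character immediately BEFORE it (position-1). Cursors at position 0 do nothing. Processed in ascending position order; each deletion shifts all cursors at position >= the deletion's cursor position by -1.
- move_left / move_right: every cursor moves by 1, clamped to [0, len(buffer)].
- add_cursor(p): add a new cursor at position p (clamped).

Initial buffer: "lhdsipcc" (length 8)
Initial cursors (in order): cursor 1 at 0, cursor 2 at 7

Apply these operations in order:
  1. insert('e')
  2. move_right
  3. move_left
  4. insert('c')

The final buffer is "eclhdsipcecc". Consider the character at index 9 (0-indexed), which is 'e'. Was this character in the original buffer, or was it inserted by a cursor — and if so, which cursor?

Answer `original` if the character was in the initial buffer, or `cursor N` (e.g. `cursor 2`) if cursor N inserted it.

Answer: cursor 2

Derivation:
After op 1 (insert('e')): buffer="elhdsipcec" (len 10), cursors c1@1 c2@9, authorship 1.......2.
After op 2 (move_right): buffer="elhdsipcec" (len 10), cursors c1@2 c2@10, authorship 1.......2.
After op 3 (move_left): buffer="elhdsipcec" (len 10), cursors c1@1 c2@9, authorship 1.......2.
After op 4 (insert('c')): buffer="eclhdsipcecc" (len 12), cursors c1@2 c2@11, authorship 11.......22.
Authorship (.=original, N=cursor N): 1 1 . . . . . . . 2 2 .
Index 9: author = 2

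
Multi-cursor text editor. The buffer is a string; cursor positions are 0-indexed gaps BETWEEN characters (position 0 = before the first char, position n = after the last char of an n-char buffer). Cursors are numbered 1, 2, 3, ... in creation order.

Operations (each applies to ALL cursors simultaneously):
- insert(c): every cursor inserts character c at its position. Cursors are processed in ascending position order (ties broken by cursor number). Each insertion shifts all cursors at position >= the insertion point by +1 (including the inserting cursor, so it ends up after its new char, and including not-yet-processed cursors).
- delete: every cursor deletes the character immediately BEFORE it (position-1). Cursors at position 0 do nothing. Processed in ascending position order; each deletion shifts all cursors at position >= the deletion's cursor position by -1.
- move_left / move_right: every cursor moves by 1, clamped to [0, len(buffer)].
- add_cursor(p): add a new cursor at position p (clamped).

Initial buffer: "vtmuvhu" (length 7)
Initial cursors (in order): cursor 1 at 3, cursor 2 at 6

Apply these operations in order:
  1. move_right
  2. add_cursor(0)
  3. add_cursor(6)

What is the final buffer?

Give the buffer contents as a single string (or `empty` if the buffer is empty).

Answer: vtmuvhu

Derivation:
After op 1 (move_right): buffer="vtmuvhu" (len 7), cursors c1@4 c2@7, authorship .......
After op 2 (add_cursor(0)): buffer="vtmuvhu" (len 7), cursors c3@0 c1@4 c2@7, authorship .......
After op 3 (add_cursor(6)): buffer="vtmuvhu" (len 7), cursors c3@0 c1@4 c4@6 c2@7, authorship .......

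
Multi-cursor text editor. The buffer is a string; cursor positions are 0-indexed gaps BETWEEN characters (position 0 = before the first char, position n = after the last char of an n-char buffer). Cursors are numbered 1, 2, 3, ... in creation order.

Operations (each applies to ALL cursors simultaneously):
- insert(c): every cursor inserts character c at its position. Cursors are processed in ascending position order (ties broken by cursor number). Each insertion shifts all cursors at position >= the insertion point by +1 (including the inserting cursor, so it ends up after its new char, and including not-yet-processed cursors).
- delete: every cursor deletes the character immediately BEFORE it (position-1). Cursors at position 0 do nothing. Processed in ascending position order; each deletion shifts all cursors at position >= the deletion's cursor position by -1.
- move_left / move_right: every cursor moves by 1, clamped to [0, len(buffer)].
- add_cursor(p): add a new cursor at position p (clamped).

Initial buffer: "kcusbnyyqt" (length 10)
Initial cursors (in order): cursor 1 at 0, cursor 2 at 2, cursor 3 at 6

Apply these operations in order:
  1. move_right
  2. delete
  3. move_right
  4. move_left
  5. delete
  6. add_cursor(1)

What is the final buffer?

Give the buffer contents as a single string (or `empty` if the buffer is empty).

After op 1 (move_right): buffer="kcusbnyyqt" (len 10), cursors c1@1 c2@3 c3@7, authorship ..........
After op 2 (delete): buffer="csbnyqt" (len 7), cursors c1@0 c2@1 c3@4, authorship .......
After op 3 (move_right): buffer="csbnyqt" (len 7), cursors c1@1 c2@2 c3@5, authorship .......
After op 4 (move_left): buffer="csbnyqt" (len 7), cursors c1@0 c2@1 c3@4, authorship .......
After op 5 (delete): buffer="sbyqt" (len 5), cursors c1@0 c2@0 c3@2, authorship .....
After op 6 (add_cursor(1)): buffer="sbyqt" (len 5), cursors c1@0 c2@0 c4@1 c3@2, authorship .....

Answer: sbyqt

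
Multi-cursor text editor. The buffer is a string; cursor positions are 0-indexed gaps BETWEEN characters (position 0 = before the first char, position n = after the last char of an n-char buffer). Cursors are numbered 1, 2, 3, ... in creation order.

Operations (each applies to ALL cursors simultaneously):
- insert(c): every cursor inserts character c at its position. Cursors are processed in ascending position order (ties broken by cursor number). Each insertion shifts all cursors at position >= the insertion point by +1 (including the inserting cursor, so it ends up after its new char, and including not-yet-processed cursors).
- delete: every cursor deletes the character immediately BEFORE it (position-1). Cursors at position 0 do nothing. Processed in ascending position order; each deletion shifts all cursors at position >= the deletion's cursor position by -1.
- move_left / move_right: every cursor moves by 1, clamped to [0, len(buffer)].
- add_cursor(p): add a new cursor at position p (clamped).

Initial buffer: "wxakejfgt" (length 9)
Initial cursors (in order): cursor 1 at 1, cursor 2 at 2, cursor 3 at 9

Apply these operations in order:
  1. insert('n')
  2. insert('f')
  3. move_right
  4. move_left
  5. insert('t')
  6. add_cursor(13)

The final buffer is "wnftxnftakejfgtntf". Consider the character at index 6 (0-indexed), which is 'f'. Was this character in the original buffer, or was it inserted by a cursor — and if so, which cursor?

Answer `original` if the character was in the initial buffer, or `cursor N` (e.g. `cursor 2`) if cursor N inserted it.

After op 1 (insert('n')): buffer="wnxnakejfgtn" (len 12), cursors c1@2 c2@4 c3@12, authorship .1.2.......3
After op 2 (insert('f')): buffer="wnfxnfakejfgtnf" (len 15), cursors c1@3 c2@6 c3@15, authorship .11.22.......33
After op 3 (move_right): buffer="wnfxnfakejfgtnf" (len 15), cursors c1@4 c2@7 c3@15, authorship .11.22.......33
After op 4 (move_left): buffer="wnfxnfakejfgtnf" (len 15), cursors c1@3 c2@6 c3@14, authorship .11.22.......33
After op 5 (insert('t')): buffer="wnftxnftakejfgtntf" (len 18), cursors c1@4 c2@8 c3@17, authorship .111.222.......333
After op 6 (add_cursor(13)): buffer="wnftxnftakejfgtntf" (len 18), cursors c1@4 c2@8 c4@13 c3@17, authorship .111.222.......333
Authorship (.=original, N=cursor N): . 1 1 1 . 2 2 2 . . . . . . . 3 3 3
Index 6: author = 2

Answer: cursor 2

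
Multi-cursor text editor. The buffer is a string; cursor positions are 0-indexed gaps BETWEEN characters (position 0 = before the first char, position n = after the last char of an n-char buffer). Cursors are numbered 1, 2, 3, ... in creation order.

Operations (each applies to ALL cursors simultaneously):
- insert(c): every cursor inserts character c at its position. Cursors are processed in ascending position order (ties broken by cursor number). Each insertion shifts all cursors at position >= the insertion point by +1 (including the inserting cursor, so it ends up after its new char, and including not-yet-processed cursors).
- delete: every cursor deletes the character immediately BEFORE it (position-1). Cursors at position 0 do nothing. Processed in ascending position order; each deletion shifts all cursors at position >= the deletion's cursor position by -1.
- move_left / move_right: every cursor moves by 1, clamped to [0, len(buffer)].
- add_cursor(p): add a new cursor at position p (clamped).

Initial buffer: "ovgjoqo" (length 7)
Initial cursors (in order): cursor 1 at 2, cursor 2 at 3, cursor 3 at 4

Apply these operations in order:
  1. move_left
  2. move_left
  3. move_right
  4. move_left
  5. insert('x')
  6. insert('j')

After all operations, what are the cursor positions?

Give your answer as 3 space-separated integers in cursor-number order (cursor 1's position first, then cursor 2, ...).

Answer: 2 5 8

Derivation:
After op 1 (move_left): buffer="ovgjoqo" (len 7), cursors c1@1 c2@2 c3@3, authorship .......
After op 2 (move_left): buffer="ovgjoqo" (len 7), cursors c1@0 c2@1 c3@2, authorship .......
After op 3 (move_right): buffer="ovgjoqo" (len 7), cursors c1@1 c2@2 c3@3, authorship .......
After op 4 (move_left): buffer="ovgjoqo" (len 7), cursors c1@0 c2@1 c3@2, authorship .......
After op 5 (insert('x')): buffer="xoxvxgjoqo" (len 10), cursors c1@1 c2@3 c3@5, authorship 1.2.3.....
After op 6 (insert('j')): buffer="xjoxjvxjgjoqo" (len 13), cursors c1@2 c2@5 c3@8, authorship 11.22.33.....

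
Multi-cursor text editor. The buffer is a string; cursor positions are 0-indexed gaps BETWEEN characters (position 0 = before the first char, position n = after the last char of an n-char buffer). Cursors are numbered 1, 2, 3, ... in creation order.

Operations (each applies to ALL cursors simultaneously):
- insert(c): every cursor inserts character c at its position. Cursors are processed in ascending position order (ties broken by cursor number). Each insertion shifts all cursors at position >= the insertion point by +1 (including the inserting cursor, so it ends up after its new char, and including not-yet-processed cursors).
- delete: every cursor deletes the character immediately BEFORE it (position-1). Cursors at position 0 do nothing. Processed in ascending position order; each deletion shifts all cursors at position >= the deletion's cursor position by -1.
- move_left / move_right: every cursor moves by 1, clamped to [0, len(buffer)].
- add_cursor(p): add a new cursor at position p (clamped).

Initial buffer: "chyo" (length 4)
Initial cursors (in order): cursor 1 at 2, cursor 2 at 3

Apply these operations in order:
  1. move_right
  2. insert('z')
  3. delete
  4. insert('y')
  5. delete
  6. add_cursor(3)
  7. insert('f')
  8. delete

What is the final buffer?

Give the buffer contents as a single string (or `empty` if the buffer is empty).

Answer: chyo

Derivation:
After op 1 (move_right): buffer="chyo" (len 4), cursors c1@3 c2@4, authorship ....
After op 2 (insert('z')): buffer="chyzoz" (len 6), cursors c1@4 c2@6, authorship ...1.2
After op 3 (delete): buffer="chyo" (len 4), cursors c1@3 c2@4, authorship ....
After op 4 (insert('y')): buffer="chyyoy" (len 6), cursors c1@4 c2@6, authorship ...1.2
After op 5 (delete): buffer="chyo" (len 4), cursors c1@3 c2@4, authorship ....
After op 6 (add_cursor(3)): buffer="chyo" (len 4), cursors c1@3 c3@3 c2@4, authorship ....
After op 7 (insert('f')): buffer="chyffof" (len 7), cursors c1@5 c3@5 c2@7, authorship ...13.2
After op 8 (delete): buffer="chyo" (len 4), cursors c1@3 c3@3 c2@4, authorship ....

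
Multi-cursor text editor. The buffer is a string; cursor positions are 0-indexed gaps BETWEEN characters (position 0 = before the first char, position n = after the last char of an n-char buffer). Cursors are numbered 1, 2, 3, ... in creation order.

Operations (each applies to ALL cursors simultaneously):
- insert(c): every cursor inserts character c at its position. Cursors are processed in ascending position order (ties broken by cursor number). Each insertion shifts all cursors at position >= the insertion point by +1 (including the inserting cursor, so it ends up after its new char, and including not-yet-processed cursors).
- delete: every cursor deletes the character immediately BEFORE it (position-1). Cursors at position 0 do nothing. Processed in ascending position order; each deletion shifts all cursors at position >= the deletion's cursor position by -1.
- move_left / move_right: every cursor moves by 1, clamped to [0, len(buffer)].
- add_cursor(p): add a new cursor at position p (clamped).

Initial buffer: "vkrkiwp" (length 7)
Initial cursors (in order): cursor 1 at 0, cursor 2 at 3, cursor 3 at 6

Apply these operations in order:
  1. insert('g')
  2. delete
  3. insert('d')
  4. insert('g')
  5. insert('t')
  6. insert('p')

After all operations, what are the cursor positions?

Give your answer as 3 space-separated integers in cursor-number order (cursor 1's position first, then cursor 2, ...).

Answer: 4 11 18

Derivation:
After op 1 (insert('g')): buffer="gvkrgkiwgp" (len 10), cursors c1@1 c2@5 c3@9, authorship 1...2...3.
After op 2 (delete): buffer="vkrkiwp" (len 7), cursors c1@0 c2@3 c3@6, authorship .......
After op 3 (insert('d')): buffer="dvkrdkiwdp" (len 10), cursors c1@1 c2@5 c3@9, authorship 1...2...3.
After op 4 (insert('g')): buffer="dgvkrdgkiwdgp" (len 13), cursors c1@2 c2@7 c3@12, authorship 11...22...33.
After op 5 (insert('t')): buffer="dgtvkrdgtkiwdgtp" (len 16), cursors c1@3 c2@9 c3@15, authorship 111...222...333.
After op 6 (insert('p')): buffer="dgtpvkrdgtpkiwdgtpp" (len 19), cursors c1@4 c2@11 c3@18, authorship 1111...2222...3333.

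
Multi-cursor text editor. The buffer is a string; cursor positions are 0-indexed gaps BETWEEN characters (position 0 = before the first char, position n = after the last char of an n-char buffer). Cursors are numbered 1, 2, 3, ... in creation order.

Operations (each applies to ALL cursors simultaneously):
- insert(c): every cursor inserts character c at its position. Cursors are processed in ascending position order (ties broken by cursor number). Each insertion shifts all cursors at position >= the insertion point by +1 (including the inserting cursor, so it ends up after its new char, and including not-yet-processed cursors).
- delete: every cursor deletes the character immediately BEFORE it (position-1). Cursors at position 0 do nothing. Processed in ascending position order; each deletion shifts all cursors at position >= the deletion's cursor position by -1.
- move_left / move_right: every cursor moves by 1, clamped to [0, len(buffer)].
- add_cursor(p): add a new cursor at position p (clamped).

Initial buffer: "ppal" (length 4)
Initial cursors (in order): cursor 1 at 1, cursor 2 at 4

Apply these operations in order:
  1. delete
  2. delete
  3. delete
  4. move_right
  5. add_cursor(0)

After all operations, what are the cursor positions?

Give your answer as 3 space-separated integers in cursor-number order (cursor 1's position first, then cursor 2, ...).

Answer: 0 0 0

Derivation:
After op 1 (delete): buffer="pa" (len 2), cursors c1@0 c2@2, authorship ..
After op 2 (delete): buffer="p" (len 1), cursors c1@0 c2@1, authorship .
After op 3 (delete): buffer="" (len 0), cursors c1@0 c2@0, authorship 
After op 4 (move_right): buffer="" (len 0), cursors c1@0 c2@0, authorship 
After op 5 (add_cursor(0)): buffer="" (len 0), cursors c1@0 c2@0 c3@0, authorship 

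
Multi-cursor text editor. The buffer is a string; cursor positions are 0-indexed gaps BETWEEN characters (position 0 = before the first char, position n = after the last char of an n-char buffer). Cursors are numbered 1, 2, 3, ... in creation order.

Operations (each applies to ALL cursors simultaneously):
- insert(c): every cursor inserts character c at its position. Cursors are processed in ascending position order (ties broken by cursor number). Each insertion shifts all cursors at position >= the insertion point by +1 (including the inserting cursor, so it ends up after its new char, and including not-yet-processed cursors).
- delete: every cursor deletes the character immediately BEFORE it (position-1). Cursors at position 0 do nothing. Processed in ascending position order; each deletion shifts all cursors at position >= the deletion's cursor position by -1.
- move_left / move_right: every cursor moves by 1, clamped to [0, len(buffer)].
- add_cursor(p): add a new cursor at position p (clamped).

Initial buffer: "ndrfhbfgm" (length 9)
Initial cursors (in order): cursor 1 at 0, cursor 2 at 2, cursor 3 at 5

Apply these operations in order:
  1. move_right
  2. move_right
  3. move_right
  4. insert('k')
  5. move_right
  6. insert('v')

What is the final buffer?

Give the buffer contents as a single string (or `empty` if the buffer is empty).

After op 1 (move_right): buffer="ndrfhbfgm" (len 9), cursors c1@1 c2@3 c3@6, authorship .........
After op 2 (move_right): buffer="ndrfhbfgm" (len 9), cursors c1@2 c2@4 c3@7, authorship .........
After op 3 (move_right): buffer="ndrfhbfgm" (len 9), cursors c1@3 c2@5 c3@8, authorship .........
After op 4 (insert('k')): buffer="ndrkfhkbfgkm" (len 12), cursors c1@4 c2@7 c3@11, authorship ...1..2...3.
After op 5 (move_right): buffer="ndrkfhkbfgkm" (len 12), cursors c1@5 c2@8 c3@12, authorship ...1..2...3.
After op 6 (insert('v')): buffer="ndrkfvhkbvfgkmv" (len 15), cursors c1@6 c2@10 c3@15, authorship ...1.1.2.2..3.3

Answer: ndrkfvhkbvfgkmv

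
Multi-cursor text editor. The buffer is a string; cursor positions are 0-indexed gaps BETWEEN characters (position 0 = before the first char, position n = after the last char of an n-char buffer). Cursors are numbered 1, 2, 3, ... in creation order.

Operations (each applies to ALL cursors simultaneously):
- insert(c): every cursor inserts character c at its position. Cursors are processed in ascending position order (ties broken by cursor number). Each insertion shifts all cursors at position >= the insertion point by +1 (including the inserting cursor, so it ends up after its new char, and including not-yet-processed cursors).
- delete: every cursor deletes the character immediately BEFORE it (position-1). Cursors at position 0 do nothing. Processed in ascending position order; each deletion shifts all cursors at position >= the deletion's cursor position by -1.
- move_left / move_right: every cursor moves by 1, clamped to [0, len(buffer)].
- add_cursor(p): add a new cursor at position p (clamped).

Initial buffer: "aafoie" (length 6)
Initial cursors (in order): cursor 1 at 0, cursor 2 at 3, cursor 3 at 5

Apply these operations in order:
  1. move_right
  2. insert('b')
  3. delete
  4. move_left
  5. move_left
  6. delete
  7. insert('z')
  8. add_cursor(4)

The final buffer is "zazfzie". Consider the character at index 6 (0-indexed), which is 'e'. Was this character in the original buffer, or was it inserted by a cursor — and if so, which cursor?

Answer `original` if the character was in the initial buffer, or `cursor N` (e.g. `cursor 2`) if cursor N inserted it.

After op 1 (move_right): buffer="aafoie" (len 6), cursors c1@1 c2@4 c3@6, authorship ......
After op 2 (insert('b')): buffer="abafobieb" (len 9), cursors c1@2 c2@6 c3@9, authorship .1...2..3
After op 3 (delete): buffer="aafoie" (len 6), cursors c1@1 c2@4 c3@6, authorship ......
After op 4 (move_left): buffer="aafoie" (len 6), cursors c1@0 c2@3 c3@5, authorship ......
After op 5 (move_left): buffer="aafoie" (len 6), cursors c1@0 c2@2 c3@4, authorship ......
After op 6 (delete): buffer="afie" (len 4), cursors c1@0 c2@1 c3@2, authorship ....
After op 7 (insert('z')): buffer="zazfzie" (len 7), cursors c1@1 c2@3 c3@5, authorship 1.2.3..
After op 8 (add_cursor(4)): buffer="zazfzie" (len 7), cursors c1@1 c2@3 c4@4 c3@5, authorship 1.2.3..
Authorship (.=original, N=cursor N): 1 . 2 . 3 . .
Index 6: author = original

Answer: original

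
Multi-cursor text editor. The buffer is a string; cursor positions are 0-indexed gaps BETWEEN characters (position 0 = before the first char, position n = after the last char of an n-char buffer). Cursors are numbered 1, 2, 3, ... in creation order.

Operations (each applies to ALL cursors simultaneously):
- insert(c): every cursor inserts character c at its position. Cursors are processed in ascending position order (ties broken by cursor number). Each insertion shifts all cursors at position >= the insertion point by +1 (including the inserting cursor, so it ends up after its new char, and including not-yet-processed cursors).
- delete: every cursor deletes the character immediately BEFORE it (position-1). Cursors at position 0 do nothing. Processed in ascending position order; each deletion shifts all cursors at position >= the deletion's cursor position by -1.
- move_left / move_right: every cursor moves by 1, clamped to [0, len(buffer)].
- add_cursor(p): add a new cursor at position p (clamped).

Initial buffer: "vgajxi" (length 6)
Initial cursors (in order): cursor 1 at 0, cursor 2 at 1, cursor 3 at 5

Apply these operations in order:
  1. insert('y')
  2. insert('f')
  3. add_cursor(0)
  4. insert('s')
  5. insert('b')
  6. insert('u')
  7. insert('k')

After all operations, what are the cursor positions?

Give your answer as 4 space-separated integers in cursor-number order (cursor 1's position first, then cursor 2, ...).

After op 1 (insert('y')): buffer="yvygajxyi" (len 9), cursors c1@1 c2@3 c3@8, authorship 1.2....3.
After op 2 (insert('f')): buffer="yfvyfgajxyfi" (len 12), cursors c1@2 c2@5 c3@11, authorship 11.22....33.
After op 3 (add_cursor(0)): buffer="yfvyfgajxyfi" (len 12), cursors c4@0 c1@2 c2@5 c3@11, authorship 11.22....33.
After op 4 (insert('s')): buffer="syfsvyfsgajxyfsi" (len 16), cursors c4@1 c1@4 c2@8 c3@15, authorship 4111.222....333.
After op 5 (insert('b')): buffer="sbyfsbvyfsbgajxyfsbi" (len 20), cursors c4@2 c1@6 c2@11 c3@19, authorship 441111.2222....3333.
After op 6 (insert('u')): buffer="sbuyfsbuvyfsbugajxyfsbui" (len 24), cursors c4@3 c1@8 c2@14 c3@23, authorship 44411111.22222....33333.
After op 7 (insert('k')): buffer="sbukyfsbukvyfsbukgajxyfsbuki" (len 28), cursors c4@4 c1@10 c2@17 c3@27, authorship 4444111111.222222....333333.

Answer: 10 17 27 4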